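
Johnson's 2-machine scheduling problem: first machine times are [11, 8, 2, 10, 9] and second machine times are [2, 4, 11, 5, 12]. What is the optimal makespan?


Apply Johnson's rule:
  Group 1 (a <= b): [(3, 2, 11), (5, 9, 12)]
  Group 2 (a > b): [(4, 10, 5), (2, 8, 4), (1, 11, 2)]
Optimal job order: [3, 5, 4, 2, 1]
Schedule:
  Job 3: M1 done at 2, M2 done at 13
  Job 5: M1 done at 11, M2 done at 25
  Job 4: M1 done at 21, M2 done at 30
  Job 2: M1 done at 29, M2 done at 34
  Job 1: M1 done at 40, M2 done at 42
Makespan = 42

42


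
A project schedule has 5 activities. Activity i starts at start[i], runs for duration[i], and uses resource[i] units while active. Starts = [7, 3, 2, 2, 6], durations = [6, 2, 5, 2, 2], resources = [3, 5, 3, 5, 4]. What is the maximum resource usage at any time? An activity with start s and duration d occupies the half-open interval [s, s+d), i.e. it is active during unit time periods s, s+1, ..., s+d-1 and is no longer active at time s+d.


Each activity i is active on [start_i, start_i + duration_i).
Compute total resource usage per time slot:
  t=0: active resources = [], total = 0
  t=1: active resources = [], total = 0
  t=2: active resources = [3, 5], total = 8
  t=3: active resources = [5, 3, 5], total = 13
  t=4: active resources = [5, 3], total = 8
  t=5: active resources = [3], total = 3
  t=6: active resources = [3, 4], total = 7
  t=7: active resources = [3, 4], total = 7
  t=8: active resources = [3], total = 3
  t=9: active resources = [3], total = 3
  t=10: active resources = [3], total = 3
  t=11: active resources = [3], total = 3
  t=12: active resources = [3], total = 3
Peak resource demand = 13

13


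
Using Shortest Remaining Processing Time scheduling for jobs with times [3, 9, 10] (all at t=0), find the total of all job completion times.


Since all jobs arrive at t=0, SRPT equals SPT ordering.
SPT order: [3, 9, 10]
Completion times:
  Job 1: p=3, C=3
  Job 2: p=9, C=12
  Job 3: p=10, C=22
Total completion time = 3 + 12 + 22 = 37

37


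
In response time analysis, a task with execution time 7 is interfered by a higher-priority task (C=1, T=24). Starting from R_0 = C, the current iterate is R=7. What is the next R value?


R_next = C + ceil(R_prev / T_hp) * C_hp
ceil(7 / 24) = ceil(0.2917) = 1
Interference = 1 * 1 = 1
R_next = 7 + 1 = 8

8


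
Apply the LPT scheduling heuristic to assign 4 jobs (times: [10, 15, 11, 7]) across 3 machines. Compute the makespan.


Sort jobs in decreasing order (LPT): [15, 11, 10, 7]
Assign each job to the least loaded machine:
  Machine 1: jobs [15], load = 15
  Machine 2: jobs [11], load = 11
  Machine 3: jobs [10, 7], load = 17
Makespan = max load = 17

17


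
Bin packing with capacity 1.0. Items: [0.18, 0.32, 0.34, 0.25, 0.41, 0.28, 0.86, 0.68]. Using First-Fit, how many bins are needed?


Place items sequentially using First-Fit:
  Item 0.18 -> new Bin 1
  Item 0.32 -> Bin 1 (now 0.5)
  Item 0.34 -> Bin 1 (now 0.84)
  Item 0.25 -> new Bin 2
  Item 0.41 -> Bin 2 (now 0.66)
  Item 0.28 -> Bin 2 (now 0.94)
  Item 0.86 -> new Bin 3
  Item 0.68 -> new Bin 4
Total bins used = 4

4


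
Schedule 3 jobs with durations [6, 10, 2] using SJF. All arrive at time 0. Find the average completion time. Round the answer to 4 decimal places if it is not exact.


SJF order (ascending): [2, 6, 10]
Completion times:
  Job 1: burst=2, C=2
  Job 2: burst=6, C=8
  Job 3: burst=10, C=18
Average completion = 28/3 = 9.3333

9.3333


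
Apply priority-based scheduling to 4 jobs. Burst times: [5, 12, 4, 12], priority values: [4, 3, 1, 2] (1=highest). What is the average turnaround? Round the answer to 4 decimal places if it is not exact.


Sort by priority (ascending = highest first):
Order: [(1, 4), (2, 12), (3, 12), (4, 5)]
Completion times:
  Priority 1, burst=4, C=4
  Priority 2, burst=12, C=16
  Priority 3, burst=12, C=28
  Priority 4, burst=5, C=33
Average turnaround = 81/4 = 20.25

20.25


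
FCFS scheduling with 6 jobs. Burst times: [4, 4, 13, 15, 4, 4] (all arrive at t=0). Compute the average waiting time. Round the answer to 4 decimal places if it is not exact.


FCFS order (as given): [4, 4, 13, 15, 4, 4]
Waiting times:
  Job 1: wait = 0
  Job 2: wait = 4
  Job 3: wait = 8
  Job 4: wait = 21
  Job 5: wait = 36
  Job 6: wait = 40
Sum of waiting times = 109
Average waiting time = 109/6 = 18.1667

18.1667


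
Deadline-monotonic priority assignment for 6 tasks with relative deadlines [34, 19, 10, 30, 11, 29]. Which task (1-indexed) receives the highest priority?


Sort tasks by relative deadline (ascending):
  Task 3: deadline = 10
  Task 5: deadline = 11
  Task 2: deadline = 19
  Task 6: deadline = 29
  Task 4: deadline = 30
  Task 1: deadline = 34
Priority order (highest first): [3, 5, 2, 6, 4, 1]
Highest priority task = 3

3


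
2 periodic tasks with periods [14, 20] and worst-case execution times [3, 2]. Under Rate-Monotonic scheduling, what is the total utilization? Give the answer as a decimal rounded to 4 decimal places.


Compute individual utilizations (exact fractions):
  Task 1: C/T = 3/14 (approx. 0.2143)
  Task 2: C/T = 2/20 = 1/10 (approx. 0.1)
Total utilization U = 3/14 + 1/10 = 11/35
Rounded to 4 decimal places: U = 0.3143
RM (Liu & Layland) bound for 2 tasks = 0.828427; compare with U = 11/35 (approx. 0.314286)
U <= bound, so schedulable by RM sufficient condition.

0.3143


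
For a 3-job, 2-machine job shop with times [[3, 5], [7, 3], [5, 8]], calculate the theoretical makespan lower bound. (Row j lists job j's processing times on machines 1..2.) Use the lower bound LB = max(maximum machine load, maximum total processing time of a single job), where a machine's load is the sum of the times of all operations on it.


Machine loads:
  Machine 1: 3 + 7 + 5 = 15
  Machine 2: 5 + 3 + 8 = 16
Max machine load = 16
Job totals:
  Job 1: 8
  Job 2: 10
  Job 3: 13
Max job total = 13
Lower bound = max(16, 13) = 16

16


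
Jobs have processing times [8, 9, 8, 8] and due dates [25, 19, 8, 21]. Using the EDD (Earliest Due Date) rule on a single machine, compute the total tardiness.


Sort by due date (EDD order): [(8, 8), (9, 19), (8, 21), (8, 25)]
Compute completion times and tardiness:
  Job 1: p=8, d=8, C=8, tardiness=max(0,8-8)=0
  Job 2: p=9, d=19, C=17, tardiness=max(0,17-19)=0
  Job 3: p=8, d=21, C=25, tardiness=max(0,25-21)=4
  Job 4: p=8, d=25, C=33, tardiness=max(0,33-25)=8
Total tardiness = 12

12


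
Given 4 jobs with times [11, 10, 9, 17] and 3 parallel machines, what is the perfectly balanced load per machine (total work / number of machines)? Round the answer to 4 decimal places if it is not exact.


Total processing time = 11 + 10 + 9 + 17 = 47
Number of machines = 3
Ideal balanced load = 47 / 3 = 15.6667

15.6667


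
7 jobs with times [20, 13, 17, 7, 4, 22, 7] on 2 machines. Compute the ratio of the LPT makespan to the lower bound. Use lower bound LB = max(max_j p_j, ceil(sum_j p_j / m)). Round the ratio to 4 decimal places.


LPT order: [22, 20, 17, 13, 7, 7, 4]
Machine loads after assignment: [46, 44]
LPT makespan = 46
Lower bound = max(max_job, ceil(total/2)) = max(22, 45) = 45
Ratio = 46 / 45 = 1.0222

1.0222


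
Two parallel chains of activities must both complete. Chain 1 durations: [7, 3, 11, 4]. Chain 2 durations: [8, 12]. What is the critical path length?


Path A total = 7 + 3 + 11 + 4 = 25
Path B total = 8 + 12 = 20
Critical path = longest path = max(25, 20) = 25

25


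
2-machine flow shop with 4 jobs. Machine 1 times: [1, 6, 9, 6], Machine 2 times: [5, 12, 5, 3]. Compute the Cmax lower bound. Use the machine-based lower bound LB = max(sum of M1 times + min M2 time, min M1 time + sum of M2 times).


LB1 = sum(M1 times) + min(M2 times) = 22 + 3 = 25
LB2 = min(M1 times) + sum(M2 times) = 1 + 25 = 26
Lower bound = max(LB1, LB2) = max(25, 26) = 26

26


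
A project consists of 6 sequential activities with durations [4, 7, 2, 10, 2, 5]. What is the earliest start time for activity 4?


Activity 4 starts after activities 1 through 3 complete.
Predecessor durations: [4, 7, 2]
ES = 4 + 7 + 2 = 13

13


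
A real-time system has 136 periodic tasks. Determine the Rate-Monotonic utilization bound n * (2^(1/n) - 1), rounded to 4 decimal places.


Compute 2^(1/136) = 1.0051096806
Subtract 1: 1.0051096806 - 1 = 0.0051096806
Multiply by n: 136 * 0.0051096806 = 0.6949165616
Round to 4 dp: 0.6949

0.6949


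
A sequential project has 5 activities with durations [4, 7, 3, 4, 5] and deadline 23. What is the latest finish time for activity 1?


LF(activity 1) = deadline - sum of successor durations
Successors: activities 2 through 5 with durations [7, 3, 4, 5]
Sum of successor durations = 19
LF = 23 - 19 = 4

4


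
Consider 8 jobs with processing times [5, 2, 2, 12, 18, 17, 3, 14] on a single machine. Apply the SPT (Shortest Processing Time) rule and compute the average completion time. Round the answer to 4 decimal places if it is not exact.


Sort jobs by processing time (SPT order): [2, 2, 3, 5, 12, 14, 17, 18]
Compute completion times sequentially:
  Job 1: processing = 2, completes at 2
  Job 2: processing = 2, completes at 4
  Job 3: processing = 3, completes at 7
  Job 4: processing = 5, completes at 12
  Job 5: processing = 12, completes at 24
  Job 6: processing = 14, completes at 38
  Job 7: processing = 17, completes at 55
  Job 8: processing = 18, completes at 73
Sum of completion times = 215
Average completion time = 215/8 = 26.875

26.875


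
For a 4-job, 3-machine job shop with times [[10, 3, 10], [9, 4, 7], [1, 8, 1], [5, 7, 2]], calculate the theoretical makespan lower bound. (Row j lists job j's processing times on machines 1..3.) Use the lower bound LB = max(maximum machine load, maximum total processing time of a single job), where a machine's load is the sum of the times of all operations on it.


Machine loads:
  Machine 1: 10 + 9 + 1 + 5 = 25
  Machine 2: 3 + 4 + 8 + 7 = 22
  Machine 3: 10 + 7 + 1 + 2 = 20
Max machine load = 25
Job totals:
  Job 1: 23
  Job 2: 20
  Job 3: 10
  Job 4: 14
Max job total = 23
Lower bound = max(25, 23) = 25

25


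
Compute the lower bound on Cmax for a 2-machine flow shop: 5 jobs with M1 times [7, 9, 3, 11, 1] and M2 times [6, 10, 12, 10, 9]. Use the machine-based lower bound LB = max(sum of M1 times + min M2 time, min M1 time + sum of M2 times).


LB1 = sum(M1 times) + min(M2 times) = 31 + 6 = 37
LB2 = min(M1 times) + sum(M2 times) = 1 + 47 = 48
Lower bound = max(LB1, LB2) = max(37, 48) = 48

48


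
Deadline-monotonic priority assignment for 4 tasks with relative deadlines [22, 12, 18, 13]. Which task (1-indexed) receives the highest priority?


Sort tasks by relative deadline (ascending):
  Task 2: deadline = 12
  Task 4: deadline = 13
  Task 3: deadline = 18
  Task 1: deadline = 22
Priority order (highest first): [2, 4, 3, 1]
Highest priority task = 2

2


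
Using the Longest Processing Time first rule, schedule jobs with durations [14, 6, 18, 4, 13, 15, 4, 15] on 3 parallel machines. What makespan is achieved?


Sort jobs in decreasing order (LPT): [18, 15, 15, 14, 13, 6, 4, 4]
Assign each job to the least loaded machine:
  Machine 1: jobs [18, 6, 4, 4], load = 32
  Machine 2: jobs [15, 14], load = 29
  Machine 3: jobs [15, 13], load = 28
Makespan = max load = 32

32


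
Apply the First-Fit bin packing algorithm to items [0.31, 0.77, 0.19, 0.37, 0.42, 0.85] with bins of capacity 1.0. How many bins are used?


Place items sequentially using First-Fit:
  Item 0.31 -> new Bin 1
  Item 0.77 -> new Bin 2
  Item 0.19 -> Bin 1 (now 0.5)
  Item 0.37 -> Bin 1 (now 0.87)
  Item 0.42 -> new Bin 3
  Item 0.85 -> new Bin 4
Total bins used = 4

4


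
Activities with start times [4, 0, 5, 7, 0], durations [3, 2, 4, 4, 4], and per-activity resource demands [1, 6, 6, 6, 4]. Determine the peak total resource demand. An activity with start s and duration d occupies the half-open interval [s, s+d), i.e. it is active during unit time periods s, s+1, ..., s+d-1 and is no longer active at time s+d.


Each activity i is active on [start_i, start_i + duration_i).
Compute total resource usage per time slot:
  t=0: active resources = [6, 4], total = 10
  t=1: active resources = [6, 4], total = 10
  t=2: active resources = [4], total = 4
  t=3: active resources = [4], total = 4
  t=4: active resources = [1], total = 1
  t=5: active resources = [1, 6], total = 7
  t=6: active resources = [1, 6], total = 7
  t=7: active resources = [6, 6], total = 12
  t=8: active resources = [6, 6], total = 12
  t=9: active resources = [6], total = 6
  t=10: active resources = [6], total = 6
Peak resource demand = 12

12


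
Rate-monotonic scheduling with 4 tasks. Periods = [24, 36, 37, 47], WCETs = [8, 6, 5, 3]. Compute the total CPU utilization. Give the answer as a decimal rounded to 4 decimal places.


Compute individual utilizations (exact fractions):
  Task 1: C/T = 8/24 = 1/3 (approx. 0.3333)
  Task 2: C/T = 6/36 = 1/6 (approx. 0.1667)
  Task 3: C/T = 5/37 (approx. 0.1351)
  Task 4: C/T = 3/47 (approx. 0.0638)
Total utilization U = 1/3 + 1/6 + 5/37 + 3/47 = 2431/3478
Rounded to 4 decimal places: U = 0.6990
RM (Liu & Layland) bound for 4 tasks = 0.756828; compare with U = 2431/3478 (approx. 0.698965)
U <= bound, so schedulable by RM sufficient condition.

0.6990


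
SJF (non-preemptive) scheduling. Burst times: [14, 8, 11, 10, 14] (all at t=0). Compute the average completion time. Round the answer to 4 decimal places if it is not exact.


SJF order (ascending): [8, 10, 11, 14, 14]
Completion times:
  Job 1: burst=8, C=8
  Job 2: burst=10, C=18
  Job 3: burst=11, C=29
  Job 4: burst=14, C=43
  Job 5: burst=14, C=57
Average completion = 155/5 = 31.0

31.0


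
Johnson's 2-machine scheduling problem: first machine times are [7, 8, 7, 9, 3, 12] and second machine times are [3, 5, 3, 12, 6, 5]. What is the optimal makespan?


Apply Johnson's rule:
  Group 1 (a <= b): [(5, 3, 6), (4, 9, 12)]
  Group 2 (a > b): [(2, 8, 5), (6, 12, 5), (1, 7, 3), (3, 7, 3)]
Optimal job order: [5, 4, 2, 6, 1, 3]
Schedule:
  Job 5: M1 done at 3, M2 done at 9
  Job 4: M1 done at 12, M2 done at 24
  Job 2: M1 done at 20, M2 done at 29
  Job 6: M1 done at 32, M2 done at 37
  Job 1: M1 done at 39, M2 done at 42
  Job 3: M1 done at 46, M2 done at 49
Makespan = 49

49


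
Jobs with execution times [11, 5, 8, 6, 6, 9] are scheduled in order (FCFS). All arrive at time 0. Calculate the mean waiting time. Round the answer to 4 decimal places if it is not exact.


FCFS order (as given): [11, 5, 8, 6, 6, 9]
Waiting times:
  Job 1: wait = 0
  Job 2: wait = 11
  Job 3: wait = 16
  Job 4: wait = 24
  Job 5: wait = 30
  Job 6: wait = 36
Sum of waiting times = 117
Average waiting time = 117/6 = 19.5

19.5


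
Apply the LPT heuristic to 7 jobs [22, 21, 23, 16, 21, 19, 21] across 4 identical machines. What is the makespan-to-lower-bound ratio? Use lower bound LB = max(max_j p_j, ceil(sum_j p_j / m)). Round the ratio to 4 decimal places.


LPT order: [23, 22, 21, 21, 21, 19, 16]
Machine loads after assignment: [23, 38, 42, 40]
LPT makespan = 42
Lower bound = max(max_job, ceil(total/4)) = max(23, 36) = 36
Ratio = 42 / 36 = 1.1667

1.1667


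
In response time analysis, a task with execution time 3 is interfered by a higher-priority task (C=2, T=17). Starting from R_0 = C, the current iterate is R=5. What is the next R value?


R_next = C + ceil(R_prev / T_hp) * C_hp
ceil(5 / 17) = ceil(0.2941) = 1
Interference = 1 * 2 = 2
R_next = 3 + 2 = 5
R_next = R_prev, so the iteration has converged (response time = 5).

5


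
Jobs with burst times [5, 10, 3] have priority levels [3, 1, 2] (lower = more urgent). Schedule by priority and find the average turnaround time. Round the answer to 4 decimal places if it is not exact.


Sort by priority (ascending = highest first):
Order: [(1, 10), (2, 3), (3, 5)]
Completion times:
  Priority 1, burst=10, C=10
  Priority 2, burst=3, C=13
  Priority 3, burst=5, C=18
Average turnaround = 41/3 = 13.6667

13.6667


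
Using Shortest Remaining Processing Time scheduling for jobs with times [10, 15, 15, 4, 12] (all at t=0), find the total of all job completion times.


Since all jobs arrive at t=0, SRPT equals SPT ordering.
SPT order: [4, 10, 12, 15, 15]
Completion times:
  Job 1: p=4, C=4
  Job 2: p=10, C=14
  Job 3: p=12, C=26
  Job 4: p=15, C=41
  Job 5: p=15, C=56
Total completion time = 4 + 14 + 26 + 41 + 56 = 141

141


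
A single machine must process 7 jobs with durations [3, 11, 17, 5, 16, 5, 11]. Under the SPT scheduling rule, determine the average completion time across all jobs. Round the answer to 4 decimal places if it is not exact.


Sort jobs by processing time (SPT order): [3, 5, 5, 11, 11, 16, 17]
Compute completion times sequentially:
  Job 1: processing = 3, completes at 3
  Job 2: processing = 5, completes at 8
  Job 3: processing = 5, completes at 13
  Job 4: processing = 11, completes at 24
  Job 5: processing = 11, completes at 35
  Job 6: processing = 16, completes at 51
  Job 7: processing = 17, completes at 68
Sum of completion times = 202
Average completion time = 202/7 = 28.8571

28.8571


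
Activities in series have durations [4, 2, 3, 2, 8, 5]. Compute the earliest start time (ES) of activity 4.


Activity 4 starts after activities 1 through 3 complete.
Predecessor durations: [4, 2, 3]
ES = 4 + 2 + 3 = 9

9


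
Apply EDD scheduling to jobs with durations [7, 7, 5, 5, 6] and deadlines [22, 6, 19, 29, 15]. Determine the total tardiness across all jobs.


Sort by due date (EDD order): [(7, 6), (6, 15), (5, 19), (7, 22), (5, 29)]
Compute completion times and tardiness:
  Job 1: p=7, d=6, C=7, tardiness=max(0,7-6)=1
  Job 2: p=6, d=15, C=13, tardiness=max(0,13-15)=0
  Job 3: p=5, d=19, C=18, tardiness=max(0,18-19)=0
  Job 4: p=7, d=22, C=25, tardiness=max(0,25-22)=3
  Job 5: p=5, d=29, C=30, tardiness=max(0,30-29)=1
Total tardiness = 5

5


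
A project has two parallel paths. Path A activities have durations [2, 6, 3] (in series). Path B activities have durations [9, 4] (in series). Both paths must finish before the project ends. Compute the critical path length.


Path A total = 2 + 6 + 3 = 11
Path B total = 9 + 4 = 13
Critical path = longest path = max(11, 13) = 13

13


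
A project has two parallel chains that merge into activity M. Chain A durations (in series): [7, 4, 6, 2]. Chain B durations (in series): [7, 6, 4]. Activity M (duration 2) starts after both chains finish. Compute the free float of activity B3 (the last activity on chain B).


ES(B3) = sum of predecessors on chain B = 13
EF(B3) = ES + duration = 13 + 4 = 17
Successor of B3 is M. ES(M) = max(sum(A), sum(B)) = max(19, 17) = 19
Free float = ES(successor) - EF(current) = 19 - 17 = 2

2


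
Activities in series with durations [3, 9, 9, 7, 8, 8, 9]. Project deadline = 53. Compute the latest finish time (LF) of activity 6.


LF(activity 6) = deadline - sum of successor durations
Successors: activities 7 through 7 with durations [9]
Sum of successor durations = 9
LF = 53 - 9 = 44

44


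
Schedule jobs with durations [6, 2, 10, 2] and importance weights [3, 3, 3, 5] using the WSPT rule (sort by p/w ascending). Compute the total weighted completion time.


Compute p/w ratios and sort ascending (WSPT): [(2, 5), (2, 3), (6, 3), (10, 3)]
Compute weighted completion times:
  Job (p=2,w=5): C=2, w*C=5*2=10
  Job (p=2,w=3): C=4, w*C=3*4=12
  Job (p=6,w=3): C=10, w*C=3*10=30
  Job (p=10,w=3): C=20, w*C=3*20=60
Total weighted completion time = 112

112


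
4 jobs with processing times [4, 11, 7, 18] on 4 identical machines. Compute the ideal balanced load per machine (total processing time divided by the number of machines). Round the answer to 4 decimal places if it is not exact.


Total processing time = 4 + 11 + 7 + 18 = 40
Number of machines = 4
Ideal balanced load = 40 / 4 = 10.0

10.0


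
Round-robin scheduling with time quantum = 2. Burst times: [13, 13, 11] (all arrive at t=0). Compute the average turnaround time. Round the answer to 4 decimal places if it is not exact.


Time quantum = 2
Execution trace:
  J1 runs 2 units, time = 2
  J2 runs 2 units, time = 4
  J3 runs 2 units, time = 6
  J1 runs 2 units, time = 8
  J2 runs 2 units, time = 10
  J3 runs 2 units, time = 12
  J1 runs 2 units, time = 14
  J2 runs 2 units, time = 16
  J3 runs 2 units, time = 18
  J1 runs 2 units, time = 20
  J2 runs 2 units, time = 22
  J3 runs 2 units, time = 24
  J1 runs 2 units, time = 26
  J2 runs 2 units, time = 28
  J3 runs 2 units, time = 30
  J1 runs 2 units, time = 32
  J2 runs 2 units, time = 34
  J3 runs 1 units, time = 35
  J1 runs 1 units, time = 36
  J2 runs 1 units, time = 37
Finish times: [36, 37, 35]
Average turnaround = 108/3 = 36.0

36.0


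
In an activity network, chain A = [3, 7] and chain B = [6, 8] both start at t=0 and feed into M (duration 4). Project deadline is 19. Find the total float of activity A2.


Forward pass: ES(A2) = sum of predecessors on chain A = 3
EF = ES + duration = 3 + 7 = 10
Backward pass: LF(M) = deadline = 19; LS(M) = 19 - 4 = 15
LF(A2) = LS(M) - sum(successors on chain A) = 15 - 0 = 15
LS = LF - duration = 15 - 7 = 8
Total float = LS - ES = 8 - 3 = 5

5


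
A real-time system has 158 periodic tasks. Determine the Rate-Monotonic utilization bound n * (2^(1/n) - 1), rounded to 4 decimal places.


Compute 2^(1/158) = 1.0043966445
Subtract 1: 1.0043966445 - 1 = 0.0043966445
Multiply by n: 158 * 0.0043966445 = 0.6946698310
Round to 4 dp: 0.6947

0.6947


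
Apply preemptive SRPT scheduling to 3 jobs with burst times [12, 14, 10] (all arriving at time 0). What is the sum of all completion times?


Since all jobs arrive at t=0, SRPT equals SPT ordering.
SPT order: [10, 12, 14]
Completion times:
  Job 1: p=10, C=10
  Job 2: p=12, C=22
  Job 3: p=14, C=36
Total completion time = 10 + 22 + 36 = 68

68


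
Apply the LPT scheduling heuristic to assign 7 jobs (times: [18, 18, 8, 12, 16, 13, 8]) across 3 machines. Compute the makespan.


Sort jobs in decreasing order (LPT): [18, 18, 16, 13, 12, 8, 8]
Assign each job to the least loaded machine:
  Machine 1: jobs [18, 12], load = 30
  Machine 2: jobs [18, 8, 8], load = 34
  Machine 3: jobs [16, 13], load = 29
Makespan = max load = 34

34


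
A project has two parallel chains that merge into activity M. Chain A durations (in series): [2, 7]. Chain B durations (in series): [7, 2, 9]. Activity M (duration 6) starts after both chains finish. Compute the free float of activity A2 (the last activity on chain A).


ES(A2) = sum of predecessors on chain A = 2
EF(A2) = ES + duration = 2 + 7 = 9
Successor of A2 is M. ES(M) = max(sum(A), sum(B)) = max(9, 18) = 18
Free float = ES(successor) - EF(current) = 18 - 9 = 9

9


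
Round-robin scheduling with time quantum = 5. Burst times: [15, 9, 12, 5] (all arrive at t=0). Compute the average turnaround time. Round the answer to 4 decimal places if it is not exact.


Time quantum = 5
Execution trace:
  J1 runs 5 units, time = 5
  J2 runs 5 units, time = 10
  J3 runs 5 units, time = 15
  J4 runs 5 units, time = 20
  J1 runs 5 units, time = 25
  J2 runs 4 units, time = 29
  J3 runs 5 units, time = 34
  J1 runs 5 units, time = 39
  J3 runs 2 units, time = 41
Finish times: [39, 29, 41, 20]
Average turnaround = 129/4 = 32.25

32.25


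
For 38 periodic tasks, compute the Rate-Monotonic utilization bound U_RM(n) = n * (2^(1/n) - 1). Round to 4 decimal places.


Compute 2^(1/38) = 1.0184080933
Subtract 1: 1.0184080933 - 1 = 0.0184080933
Multiply by n: 38 * 0.0184080933 = 0.6995075454
Round to 4 dp: 0.6995

0.6995


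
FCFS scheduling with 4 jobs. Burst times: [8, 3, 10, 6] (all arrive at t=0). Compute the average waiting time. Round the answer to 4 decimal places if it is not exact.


FCFS order (as given): [8, 3, 10, 6]
Waiting times:
  Job 1: wait = 0
  Job 2: wait = 8
  Job 3: wait = 11
  Job 4: wait = 21
Sum of waiting times = 40
Average waiting time = 40/4 = 10.0

10.0


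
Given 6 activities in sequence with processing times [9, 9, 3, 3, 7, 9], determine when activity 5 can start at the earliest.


Activity 5 starts after activities 1 through 4 complete.
Predecessor durations: [9, 9, 3, 3]
ES = 9 + 9 + 3 + 3 = 24

24


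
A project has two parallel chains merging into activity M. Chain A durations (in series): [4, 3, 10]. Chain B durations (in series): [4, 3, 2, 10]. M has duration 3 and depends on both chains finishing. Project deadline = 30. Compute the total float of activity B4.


Forward pass: ES(B4) = sum of predecessors on chain B = 9
EF = ES + duration = 9 + 10 = 19
Backward pass: LF(M) = deadline = 30; LS(M) = 30 - 3 = 27
LF(B4) = LS(M) - sum(successors on chain B) = 27 - 0 = 27
LS = LF - duration = 27 - 10 = 17
Total float = LS - ES = 17 - 9 = 8

8


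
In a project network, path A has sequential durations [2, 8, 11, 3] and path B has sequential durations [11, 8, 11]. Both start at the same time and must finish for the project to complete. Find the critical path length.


Path A total = 2 + 8 + 11 + 3 = 24
Path B total = 11 + 8 + 11 = 30
Critical path = longest path = max(24, 30) = 30

30


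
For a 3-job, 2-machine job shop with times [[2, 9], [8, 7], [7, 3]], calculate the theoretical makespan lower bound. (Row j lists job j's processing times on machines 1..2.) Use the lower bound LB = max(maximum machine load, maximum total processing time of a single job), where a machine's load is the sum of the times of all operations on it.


Machine loads:
  Machine 1: 2 + 8 + 7 = 17
  Machine 2: 9 + 7 + 3 = 19
Max machine load = 19
Job totals:
  Job 1: 11
  Job 2: 15
  Job 3: 10
Max job total = 15
Lower bound = max(19, 15) = 19

19


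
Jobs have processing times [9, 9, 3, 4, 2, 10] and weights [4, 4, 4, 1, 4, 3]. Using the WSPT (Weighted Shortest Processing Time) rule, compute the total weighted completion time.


Compute p/w ratios and sort ascending (WSPT): [(2, 4), (3, 4), (9, 4), (9, 4), (10, 3), (4, 1)]
Compute weighted completion times:
  Job (p=2,w=4): C=2, w*C=4*2=8
  Job (p=3,w=4): C=5, w*C=4*5=20
  Job (p=9,w=4): C=14, w*C=4*14=56
  Job (p=9,w=4): C=23, w*C=4*23=92
  Job (p=10,w=3): C=33, w*C=3*33=99
  Job (p=4,w=1): C=37, w*C=1*37=37
Total weighted completion time = 312

312


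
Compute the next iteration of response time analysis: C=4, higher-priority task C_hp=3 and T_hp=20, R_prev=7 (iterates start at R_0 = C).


R_next = C + ceil(R_prev / T_hp) * C_hp
ceil(7 / 20) = ceil(0.35) = 1
Interference = 1 * 3 = 3
R_next = 4 + 3 = 7
R_next = R_prev, so the iteration has converged (response time = 7).

7


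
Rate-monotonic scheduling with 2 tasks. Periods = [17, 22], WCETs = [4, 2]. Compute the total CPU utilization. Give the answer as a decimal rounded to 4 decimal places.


Compute individual utilizations (exact fractions):
  Task 1: C/T = 4/17 (approx. 0.2353)
  Task 2: C/T = 2/22 = 1/11 (approx. 0.0909)
Total utilization U = 4/17 + 1/11 = 61/187
Rounded to 4 decimal places: U = 0.3262
RM (Liu & Layland) bound for 2 tasks = 0.828427; compare with U = 61/187 (approx. 0.326203)
U <= bound, so schedulable by RM sufficient condition.

0.3262


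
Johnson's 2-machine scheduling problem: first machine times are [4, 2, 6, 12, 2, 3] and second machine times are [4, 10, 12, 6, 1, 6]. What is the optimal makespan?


Apply Johnson's rule:
  Group 1 (a <= b): [(2, 2, 10), (6, 3, 6), (1, 4, 4), (3, 6, 12)]
  Group 2 (a > b): [(4, 12, 6), (5, 2, 1)]
Optimal job order: [2, 6, 1, 3, 4, 5]
Schedule:
  Job 2: M1 done at 2, M2 done at 12
  Job 6: M1 done at 5, M2 done at 18
  Job 1: M1 done at 9, M2 done at 22
  Job 3: M1 done at 15, M2 done at 34
  Job 4: M1 done at 27, M2 done at 40
  Job 5: M1 done at 29, M2 done at 41
Makespan = 41

41


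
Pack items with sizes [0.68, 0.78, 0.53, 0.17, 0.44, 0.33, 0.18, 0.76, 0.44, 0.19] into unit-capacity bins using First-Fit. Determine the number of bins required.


Place items sequentially using First-Fit:
  Item 0.68 -> new Bin 1
  Item 0.78 -> new Bin 2
  Item 0.53 -> new Bin 3
  Item 0.17 -> Bin 1 (now 0.85)
  Item 0.44 -> Bin 3 (now 0.97)
  Item 0.33 -> new Bin 4
  Item 0.18 -> Bin 2 (now 0.96)
  Item 0.76 -> new Bin 5
  Item 0.44 -> Bin 4 (now 0.77)
  Item 0.19 -> Bin 4 (now 0.96)
Total bins used = 5

5


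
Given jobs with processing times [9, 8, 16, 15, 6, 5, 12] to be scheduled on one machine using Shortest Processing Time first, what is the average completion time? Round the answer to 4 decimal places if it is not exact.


Sort jobs by processing time (SPT order): [5, 6, 8, 9, 12, 15, 16]
Compute completion times sequentially:
  Job 1: processing = 5, completes at 5
  Job 2: processing = 6, completes at 11
  Job 3: processing = 8, completes at 19
  Job 4: processing = 9, completes at 28
  Job 5: processing = 12, completes at 40
  Job 6: processing = 15, completes at 55
  Job 7: processing = 16, completes at 71
Sum of completion times = 229
Average completion time = 229/7 = 32.7143

32.7143


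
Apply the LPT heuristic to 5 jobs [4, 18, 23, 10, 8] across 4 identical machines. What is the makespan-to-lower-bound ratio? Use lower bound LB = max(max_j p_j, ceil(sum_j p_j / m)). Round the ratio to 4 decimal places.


LPT order: [23, 18, 10, 8, 4]
Machine loads after assignment: [23, 18, 10, 12]
LPT makespan = 23
Lower bound = max(max_job, ceil(total/4)) = max(23, 16) = 23
Ratio = 23 / 23 = 1.0

1.0


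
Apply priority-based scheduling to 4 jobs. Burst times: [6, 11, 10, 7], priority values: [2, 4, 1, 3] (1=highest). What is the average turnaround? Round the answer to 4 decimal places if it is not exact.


Sort by priority (ascending = highest first):
Order: [(1, 10), (2, 6), (3, 7), (4, 11)]
Completion times:
  Priority 1, burst=10, C=10
  Priority 2, burst=6, C=16
  Priority 3, burst=7, C=23
  Priority 4, burst=11, C=34
Average turnaround = 83/4 = 20.75

20.75


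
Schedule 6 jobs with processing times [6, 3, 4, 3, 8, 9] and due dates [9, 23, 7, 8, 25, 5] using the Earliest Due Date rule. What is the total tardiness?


Sort by due date (EDD order): [(9, 5), (4, 7), (3, 8), (6, 9), (3, 23), (8, 25)]
Compute completion times and tardiness:
  Job 1: p=9, d=5, C=9, tardiness=max(0,9-5)=4
  Job 2: p=4, d=7, C=13, tardiness=max(0,13-7)=6
  Job 3: p=3, d=8, C=16, tardiness=max(0,16-8)=8
  Job 4: p=6, d=9, C=22, tardiness=max(0,22-9)=13
  Job 5: p=3, d=23, C=25, tardiness=max(0,25-23)=2
  Job 6: p=8, d=25, C=33, tardiness=max(0,33-25)=8
Total tardiness = 41

41


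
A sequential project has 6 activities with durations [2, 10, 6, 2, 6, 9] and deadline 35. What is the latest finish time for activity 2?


LF(activity 2) = deadline - sum of successor durations
Successors: activities 3 through 6 with durations [6, 2, 6, 9]
Sum of successor durations = 23
LF = 35 - 23 = 12

12


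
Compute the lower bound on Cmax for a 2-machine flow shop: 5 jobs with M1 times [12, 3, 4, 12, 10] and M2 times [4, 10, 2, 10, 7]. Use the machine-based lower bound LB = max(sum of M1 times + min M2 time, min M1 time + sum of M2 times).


LB1 = sum(M1 times) + min(M2 times) = 41 + 2 = 43
LB2 = min(M1 times) + sum(M2 times) = 3 + 33 = 36
Lower bound = max(LB1, LB2) = max(43, 36) = 43

43


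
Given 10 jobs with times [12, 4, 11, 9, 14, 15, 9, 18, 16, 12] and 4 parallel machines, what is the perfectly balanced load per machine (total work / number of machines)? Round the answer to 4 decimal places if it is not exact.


Total processing time = 12 + 4 + 11 + 9 + 14 + 15 + 9 + 18 + 16 + 12 = 120
Number of machines = 4
Ideal balanced load = 120 / 4 = 30.0

30.0


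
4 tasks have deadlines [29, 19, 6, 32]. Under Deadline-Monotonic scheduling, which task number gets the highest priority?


Sort tasks by relative deadline (ascending):
  Task 3: deadline = 6
  Task 2: deadline = 19
  Task 1: deadline = 29
  Task 4: deadline = 32
Priority order (highest first): [3, 2, 1, 4]
Highest priority task = 3

3


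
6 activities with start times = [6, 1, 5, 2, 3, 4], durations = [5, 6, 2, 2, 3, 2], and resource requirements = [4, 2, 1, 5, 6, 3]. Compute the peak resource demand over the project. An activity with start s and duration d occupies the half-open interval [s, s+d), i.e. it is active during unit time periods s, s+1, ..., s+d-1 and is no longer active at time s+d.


Each activity i is active on [start_i, start_i + duration_i).
Compute total resource usage per time slot:
  t=0: active resources = [], total = 0
  t=1: active resources = [2], total = 2
  t=2: active resources = [2, 5], total = 7
  t=3: active resources = [2, 5, 6], total = 13
  t=4: active resources = [2, 6, 3], total = 11
  t=5: active resources = [2, 1, 6, 3], total = 12
  t=6: active resources = [4, 2, 1], total = 7
  t=7: active resources = [4], total = 4
  t=8: active resources = [4], total = 4
  t=9: active resources = [4], total = 4
  t=10: active resources = [4], total = 4
Peak resource demand = 13

13


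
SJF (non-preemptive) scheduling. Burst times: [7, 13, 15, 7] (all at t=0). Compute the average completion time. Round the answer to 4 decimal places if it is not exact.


SJF order (ascending): [7, 7, 13, 15]
Completion times:
  Job 1: burst=7, C=7
  Job 2: burst=7, C=14
  Job 3: burst=13, C=27
  Job 4: burst=15, C=42
Average completion = 90/4 = 22.5

22.5


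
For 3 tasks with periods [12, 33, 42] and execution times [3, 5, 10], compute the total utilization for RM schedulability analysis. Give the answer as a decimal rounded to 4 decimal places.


Compute individual utilizations (exact fractions):
  Task 1: C/T = 3/12 = 1/4 (approx. 0.25)
  Task 2: C/T = 5/33 (approx. 0.1515)
  Task 3: C/T = 10/42 = 5/21 (approx. 0.2381)
Total utilization U = 1/4 + 5/33 + 5/21 = 197/308
Rounded to 4 decimal places: U = 0.6396
RM (Liu & Layland) bound for 3 tasks = 0.779763; compare with U = 197/308 (approx. 0.639610)
U <= bound, so schedulable by RM sufficient condition.

0.6396


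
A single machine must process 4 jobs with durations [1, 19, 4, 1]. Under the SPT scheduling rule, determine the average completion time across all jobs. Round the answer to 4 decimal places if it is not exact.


Sort jobs by processing time (SPT order): [1, 1, 4, 19]
Compute completion times sequentially:
  Job 1: processing = 1, completes at 1
  Job 2: processing = 1, completes at 2
  Job 3: processing = 4, completes at 6
  Job 4: processing = 19, completes at 25
Sum of completion times = 34
Average completion time = 34/4 = 8.5

8.5


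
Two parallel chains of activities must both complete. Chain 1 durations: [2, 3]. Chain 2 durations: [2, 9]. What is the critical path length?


Path A total = 2 + 3 = 5
Path B total = 2 + 9 = 11
Critical path = longest path = max(5, 11) = 11

11


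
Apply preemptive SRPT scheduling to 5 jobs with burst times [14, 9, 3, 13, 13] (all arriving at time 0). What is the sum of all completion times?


Since all jobs arrive at t=0, SRPT equals SPT ordering.
SPT order: [3, 9, 13, 13, 14]
Completion times:
  Job 1: p=3, C=3
  Job 2: p=9, C=12
  Job 3: p=13, C=25
  Job 4: p=13, C=38
  Job 5: p=14, C=52
Total completion time = 3 + 12 + 25 + 38 + 52 = 130

130


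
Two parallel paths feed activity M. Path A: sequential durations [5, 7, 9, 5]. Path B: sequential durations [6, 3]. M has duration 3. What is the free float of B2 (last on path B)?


ES(B2) = sum of predecessors on chain B = 6
EF(B2) = ES + duration = 6 + 3 = 9
Successor of B2 is M. ES(M) = max(sum(A), sum(B)) = max(26, 9) = 26
Free float = ES(successor) - EF(current) = 26 - 9 = 17

17


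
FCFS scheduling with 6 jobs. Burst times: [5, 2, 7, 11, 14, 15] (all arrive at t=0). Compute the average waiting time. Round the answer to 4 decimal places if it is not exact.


FCFS order (as given): [5, 2, 7, 11, 14, 15]
Waiting times:
  Job 1: wait = 0
  Job 2: wait = 5
  Job 3: wait = 7
  Job 4: wait = 14
  Job 5: wait = 25
  Job 6: wait = 39
Sum of waiting times = 90
Average waiting time = 90/6 = 15.0

15.0


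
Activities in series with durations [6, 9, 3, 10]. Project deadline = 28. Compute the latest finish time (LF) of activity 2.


LF(activity 2) = deadline - sum of successor durations
Successors: activities 3 through 4 with durations [3, 10]
Sum of successor durations = 13
LF = 28 - 13 = 15

15


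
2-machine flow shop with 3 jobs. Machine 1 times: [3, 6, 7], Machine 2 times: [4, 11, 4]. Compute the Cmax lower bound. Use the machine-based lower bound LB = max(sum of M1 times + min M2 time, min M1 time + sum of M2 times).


LB1 = sum(M1 times) + min(M2 times) = 16 + 4 = 20
LB2 = min(M1 times) + sum(M2 times) = 3 + 19 = 22
Lower bound = max(LB1, LB2) = max(20, 22) = 22

22


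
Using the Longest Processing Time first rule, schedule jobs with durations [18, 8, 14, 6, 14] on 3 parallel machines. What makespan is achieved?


Sort jobs in decreasing order (LPT): [18, 14, 14, 8, 6]
Assign each job to the least loaded machine:
  Machine 1: jobs [18], load = 18
  Machine 2: jobs [14, 8], load = 22
  Machine 3: jobs [14, 6], load = 20
Makespan = max load = 22

22


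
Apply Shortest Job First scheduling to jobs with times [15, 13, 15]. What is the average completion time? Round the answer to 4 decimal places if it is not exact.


SJF order (ascending): [13, 15, 15]
Completion times:
  Job 1: burst=13, C=13
  Job 2: burst=15, C=28
  Job 3: burst=15, C=43
Average completion = 84/3 = 28.0

28.0


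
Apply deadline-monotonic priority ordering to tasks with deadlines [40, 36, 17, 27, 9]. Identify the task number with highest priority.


Sort tasks by relative deadline (ascending):
  Task 5: deadline = 9
  Task 3: deadline = 17
  Task 4: deadline = 27
  Task 2: deadline = 36
  Task 1: deadline = 40
Priority order (highest first): [5, 3, 4, 2, 1]
Highest priority task = 5

5


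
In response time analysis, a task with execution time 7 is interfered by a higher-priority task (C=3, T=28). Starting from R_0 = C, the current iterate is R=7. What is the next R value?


R_next = C + ceil(R_prev / T_hp) * C_hp
ceil(7 / 28) = ceil(0.25) = 1
Interference = 1 * 3 = 3
R_next = 7 + 3 = 10

10


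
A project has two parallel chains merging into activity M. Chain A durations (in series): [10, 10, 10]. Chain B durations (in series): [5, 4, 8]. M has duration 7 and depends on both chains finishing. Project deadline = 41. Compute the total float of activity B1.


Forward pass: ES(B1) = sum of predecessors on chain B = 0
EF = ES + duration = 0 + 5 = 5
Backward pass: LF(M) = deadline = 41; LS(M) = 41 - 7 = 34
LF(B1) = LS(M) - sum(successors on chain B) = 34 - 12 = 22
LS = LF - duration = 22 - 5 = 17
Total float = LS - ES = 17 - 0 = 17

17


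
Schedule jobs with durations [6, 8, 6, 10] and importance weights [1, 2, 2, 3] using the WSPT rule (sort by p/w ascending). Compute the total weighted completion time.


Compute p/w ratios and sort ascending (WSPT): [(6, 2), (10, 3), (8, 2), (6, 1)]
Compute weighted completion times:
  Job (p=6,w=2): C=6, w*C=2*6=12
  Job (p=10,w=3): C=16, w*C=3*16=48
  Job (p=8,w=2): C=24, w*C=2*24=48
  Job (p=6,w=1): C=30, w*C=1*30=30
Total weighted completion time = 138

138


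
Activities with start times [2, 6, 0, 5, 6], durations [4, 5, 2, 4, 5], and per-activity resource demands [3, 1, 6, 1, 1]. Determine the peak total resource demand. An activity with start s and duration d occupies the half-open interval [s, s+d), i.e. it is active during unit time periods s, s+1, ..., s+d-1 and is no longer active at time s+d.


Each activity i is active on [start_i, start_i + duration_i).
Compute total resource usage per time slot:
  t=0: active resources = [6], total = 6
  t=1: active resources = [6], total = 6
  t=2: active resources = [3], total = 3
  t=3: active resources = [3], total = 3
  t=4: active resources = [3], total = 3
  t=5: active resources = [3, 1], total = 4
  t=6: active resources = [1, 1, 1], total = 3
  t=7: active resources = [1, 1, 1], total = 3
  t=8: active resources = [1, 1, 1], total = 3
  t=9: active resources = [1, 1], total = 2
  t=10: active resources = [1, 1], total = 2
Peak resource demand = 6

6


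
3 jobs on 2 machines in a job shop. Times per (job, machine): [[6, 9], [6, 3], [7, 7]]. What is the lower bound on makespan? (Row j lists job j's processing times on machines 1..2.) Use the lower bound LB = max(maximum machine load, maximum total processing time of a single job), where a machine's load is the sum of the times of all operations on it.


Machine loads:
  Machine 1: 6 + 6 + 7 = 19
  Machine 2: 9 + 3 + 7 = 19
Max machine load = 19
Job totals:
  Job 1: 15
  Job 2: 9
  Job 3: 14
Max job total = 15
Lower bound = max(19, 15) = 19

19
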